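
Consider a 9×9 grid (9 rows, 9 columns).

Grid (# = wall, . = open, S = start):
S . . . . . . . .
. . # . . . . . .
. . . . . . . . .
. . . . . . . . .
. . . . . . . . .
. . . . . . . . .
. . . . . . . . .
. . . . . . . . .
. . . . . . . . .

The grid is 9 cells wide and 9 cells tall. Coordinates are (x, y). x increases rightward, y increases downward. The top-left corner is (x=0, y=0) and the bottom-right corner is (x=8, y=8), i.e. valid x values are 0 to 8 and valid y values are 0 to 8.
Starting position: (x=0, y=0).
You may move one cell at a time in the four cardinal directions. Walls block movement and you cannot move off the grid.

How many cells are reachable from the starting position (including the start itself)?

Answer: Reachable cells: 80

Derivation:
BFS flood-fill from (x=0, y=0):
  Distance 0: (x=0, y=0)
  Distance 1: (x=1, y=0), (x=0, y=1)
  Distance 2: (x=2, y=0), (x=1, y=1), (x=0, y=2)
  Distance 3: (x=3, y=0), (x=1, y=2), (x=0, y=3)
  Distance 4: (x=4, y=0), (x=3, y=1), (x=2, y=2), (x=1, y=3), (x=0, y=4)
  Distance 5: (x=5, y=0), (x=4, y=1), (x=3, y=2), (x=2, y=3), (x=1, y=4), (x=0, y=5)
  Distance 6: (x=6, y=0), (x=5, y=1), (x=4, y=2), (x=3, y=3), (x=2, y=4), (x=1, y=5), (x=0, y=6)
  Distance 7: (x=7, y=0), (x=6, y=1), (x=5, y=2), (x=4, y=3), (x=3, y=4), (x=2, y=5), (x=1, y=6), (x=0, y=7)
  Distance 8: (x=8, y=0), (x=7, y=1), (x=6, y=2), (x=5, y=3), (x=4, y=4), (x=3, y=5), (x=2, y=6), (x=1, y=7), (x=0, y=8)
  Distance 9: (x=8, y=1), (x=7, y=2), (x=6, y=3), (x=5, y=4), (x=4, y=5), (x=3, y=6), (x=2, y=7), (x=1, y=8)
  Distance 10: (x=8, y=2), (x=7, y=3), (x=6, y=4), (x=5, y=5), (x=4, y=6), (x=3, y=7), (x=2, y=8)
  Distance 11: (x=8, y=3), (x=7, y=4), (x=6, y=5), (x=5, y=6), (x=4, y=7), (x=3, y=8)
  Distance 12: (x=8, y=4), (x=7, y=5), (x=6, y=6), (x=5, y=7), (x=4, y=8)
  Distance 13: (x=8, y=5), (x=7, y=6), (x=6, y=7), (x=5, y=8)
  Distance 14: (x=8, y=6), (x=7, y=7), (x=6, y=8)
  Distance 15: (x=8, y=7), (x=7, y=8)
  Distance 16: (x=8, y=8)
Total reachable: 80 (grid has 80 open cells total)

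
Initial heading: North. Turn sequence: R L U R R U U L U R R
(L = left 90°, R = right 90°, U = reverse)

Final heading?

Answer: Final heading: West

Derivation:
Start: North
  R (right (90° clockwise)) -> East
  L (left (90° counter-clockwise)) -> North
  U (U-turn (180°)) -> South
  R (right (90° clockwise)) -> West
  R (right (90° clockwise)) -> North
  U (U-turn (180°)) -> South
  U (U-turn (180°)) -> North
  L (left (90° counter-clockwise)) -> West
  U (U-turn (180°)) -> East
  R (right (90° clockwise)) -> South
  R (right (90° clockwise)) -> West
Final: West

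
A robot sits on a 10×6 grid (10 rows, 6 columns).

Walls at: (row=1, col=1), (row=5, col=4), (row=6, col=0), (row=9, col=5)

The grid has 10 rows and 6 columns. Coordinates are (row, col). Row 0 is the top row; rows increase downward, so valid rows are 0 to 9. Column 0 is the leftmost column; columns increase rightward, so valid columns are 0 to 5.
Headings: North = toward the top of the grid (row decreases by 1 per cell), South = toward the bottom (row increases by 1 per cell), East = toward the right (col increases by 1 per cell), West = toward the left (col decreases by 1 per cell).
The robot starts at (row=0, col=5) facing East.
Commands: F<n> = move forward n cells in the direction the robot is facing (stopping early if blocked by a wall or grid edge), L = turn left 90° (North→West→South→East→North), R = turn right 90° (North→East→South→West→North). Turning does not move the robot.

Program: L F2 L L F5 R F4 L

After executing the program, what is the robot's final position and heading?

Start: (row=0, col=5), facing East
  L: turn left, now facing North
  F2: move forward 0/2 (blocked), now at (row=0, col=5)
  L: turn left, now facing West
  L: turn left, now facing South
  F5: move forward 5, now at (row=5, col=5)
  R: turn right, now facing West
  F4: move forward 0/4 (blocked), now at (row=5, col=5)
  L: turn left, now facing South
Final: (row=5, col=5), facing South

Answer: Final position: (row=5, col=5), facing South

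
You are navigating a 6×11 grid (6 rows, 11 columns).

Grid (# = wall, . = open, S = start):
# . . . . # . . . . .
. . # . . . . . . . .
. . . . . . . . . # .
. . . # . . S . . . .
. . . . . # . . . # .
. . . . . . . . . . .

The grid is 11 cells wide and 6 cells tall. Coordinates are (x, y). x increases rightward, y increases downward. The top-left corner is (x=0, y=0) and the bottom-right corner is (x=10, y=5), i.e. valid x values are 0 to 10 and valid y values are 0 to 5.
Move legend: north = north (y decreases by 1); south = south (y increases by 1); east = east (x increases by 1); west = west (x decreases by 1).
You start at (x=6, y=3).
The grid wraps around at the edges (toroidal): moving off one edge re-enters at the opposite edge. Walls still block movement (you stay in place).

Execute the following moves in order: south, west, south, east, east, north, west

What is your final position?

Start: (x=6, y=3)
  south (south): (x=6, y=3) -> (x=6, y=4)
  west (west): blocked, stay at (x=6, y=4)
  south (south): (x=6, y=4) -> (x=6, y=5)
  east (east): (x=6, y=5) -> (x=7, y=5)
  east (east): (x=7, y=5) -> (x=8, y=5)
  north (north): (x=8, y=5) -> (x=8, y=4)
  west (west): (x=8, y=4) -> (x=7, y=4)
Final: (x=7, y=4)

Answer: Final position: (x=7, y=4)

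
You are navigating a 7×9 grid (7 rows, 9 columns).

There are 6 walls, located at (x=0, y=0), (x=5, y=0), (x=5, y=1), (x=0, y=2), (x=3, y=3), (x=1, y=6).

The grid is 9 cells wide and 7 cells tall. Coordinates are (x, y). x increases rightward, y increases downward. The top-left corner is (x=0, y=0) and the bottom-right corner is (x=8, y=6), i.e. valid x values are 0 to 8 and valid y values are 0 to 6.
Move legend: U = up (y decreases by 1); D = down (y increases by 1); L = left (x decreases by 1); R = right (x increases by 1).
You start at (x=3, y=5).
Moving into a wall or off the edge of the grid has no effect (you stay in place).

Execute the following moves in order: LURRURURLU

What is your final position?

Answer: Final position: (x=5, y=2)

Derivation:
Start: (x=3, y=5)
  L (left): (x=3, y=5) -> (x=2, y=5)
  U (up): (x=2, y=5) -> (x=2, y=4)
  R (right): (x=2, y=4) -> (x=3, y=4)
  R (right): (x=3, y=4) -> (x=4, y=4)
  U (up): (x=4, y=4) -> (x=4, y=3)
  R (right): (x=4, y=3) -> (x=5, y=3)
  U (up): (x=5, y=3) -> (x=5, y=2)
  R (right): (x=5, y=2) -> (x=6, y=2)
  L (left): (x=6, y=2) -> (x=5, y=2)
  U (up): blocked, stay at (x=5, y=2)
Final: (x=5, y=2)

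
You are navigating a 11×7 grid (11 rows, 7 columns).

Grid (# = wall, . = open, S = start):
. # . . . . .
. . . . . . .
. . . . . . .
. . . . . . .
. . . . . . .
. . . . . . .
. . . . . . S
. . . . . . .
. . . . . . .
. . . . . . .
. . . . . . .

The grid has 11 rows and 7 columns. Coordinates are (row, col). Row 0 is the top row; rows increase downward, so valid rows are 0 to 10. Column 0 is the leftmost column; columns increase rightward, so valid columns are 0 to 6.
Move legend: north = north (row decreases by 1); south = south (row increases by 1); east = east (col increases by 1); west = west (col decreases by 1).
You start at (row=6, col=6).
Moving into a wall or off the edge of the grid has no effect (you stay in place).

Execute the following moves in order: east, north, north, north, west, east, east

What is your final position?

Start: (row=6, col=6)
  east (east): blocked, stay at (row=6, col=6)
  north (north): (row=6, col=6) -> (row=5, col=6)
  north (north): (row=5, col=6) -> (row=4, col=6)
  north (north): (row=4, col=6) -> (row=3, col=6)
  west (west): (row=3, col=6) -> (row=3, col=5)
  east (east): (row=3, col=5) -> (row=3, col=6)
  east (east): blocked, stay at (row=3, col=6)
Final: (row=3, col=6)

Answer: Final position: (row=3, col=6)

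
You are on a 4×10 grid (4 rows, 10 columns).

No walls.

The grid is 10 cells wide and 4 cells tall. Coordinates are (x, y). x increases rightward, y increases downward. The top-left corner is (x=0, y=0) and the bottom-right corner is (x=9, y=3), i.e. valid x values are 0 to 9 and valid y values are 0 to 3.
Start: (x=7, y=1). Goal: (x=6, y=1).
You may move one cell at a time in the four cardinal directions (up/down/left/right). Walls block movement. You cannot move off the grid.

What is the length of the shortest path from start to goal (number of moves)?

Answer: Shortest path length: 1

Derivation:
BFS from (x=7, y=1) until reaching (x=6, y=1):
  Distance 0: (x=7, y=1)
  Distance 1: (x=7, y=0), (x=6, y=1), (x=8, y=1), (x=7, y=2)  <- goal reached here
One shortest path (1 moves): (x=7, y=1) -> (x=6, y=1)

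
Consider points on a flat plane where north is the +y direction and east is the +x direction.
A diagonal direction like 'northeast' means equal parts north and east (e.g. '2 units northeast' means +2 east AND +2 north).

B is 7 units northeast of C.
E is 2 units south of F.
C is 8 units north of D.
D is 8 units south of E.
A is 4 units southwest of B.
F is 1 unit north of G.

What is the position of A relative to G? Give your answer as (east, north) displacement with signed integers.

Place G at the origin (east=0, north=0).
  F is 1 unit north of G: delta (east=+0, north=+1); F at (east=0, north=1).
  E is 2 units south of F: delta (east=+0, north=-2); E at (east=0, north=-1).
  D is 8 units south of E: delta (east=+0, north=-8); D at (east=0, north=-9).
  C is 8 units north of D: delta (east=+0, north=+8); C at (east=0, north=-1).
  B is 7 units northeast of C: delta (east=+7, north=+7); B at (east=7, north=6).
  A is 4 units southwest of B: delta (east=-4, north=-4); A at (east=3, north=2).
Therefore A relative to G: (east=3, north=2).

Answer: A is at (east=3, north=2) relative to G.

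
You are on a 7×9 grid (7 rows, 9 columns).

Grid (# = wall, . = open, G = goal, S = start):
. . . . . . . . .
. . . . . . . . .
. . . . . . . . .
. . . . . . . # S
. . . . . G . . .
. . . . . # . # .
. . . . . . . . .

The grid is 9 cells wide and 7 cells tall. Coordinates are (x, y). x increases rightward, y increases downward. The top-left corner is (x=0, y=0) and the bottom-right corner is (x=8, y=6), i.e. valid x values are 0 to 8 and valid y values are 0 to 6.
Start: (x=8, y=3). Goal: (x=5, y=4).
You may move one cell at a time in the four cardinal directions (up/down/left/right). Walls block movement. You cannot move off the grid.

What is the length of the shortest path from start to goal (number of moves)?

Answer: Shortest path length: 4

Derivation:
BFS from (x=8, y=3) until reaching (x=5, y=4):
  Distance 0: (x=8, y=3)
  Distance 1: (x=8, y=2), (x=8, y=4)
  Distance 2: (x=8, y=1), (x=7, y=2), (x=7, y=4), (x=8, y=5)
  Distance 3: (x=8, y=0), (x=7, y=1), (x=6, y=2), (x=6, y=4), (x=8, y=6)
  Distance 4: (x=7, y=0), (x=6, y=1), (x=5, y=2), (x=6, y=3), (x=5, y=4), (x=6, y=5), (x=7, y=6)  <- goal reached here
One shortest path (4 moves): (x=8, y=3) -> (x=8, y=4) -> (x=7, y=4) -> (x=6, y=4) -> (x=5, y=4)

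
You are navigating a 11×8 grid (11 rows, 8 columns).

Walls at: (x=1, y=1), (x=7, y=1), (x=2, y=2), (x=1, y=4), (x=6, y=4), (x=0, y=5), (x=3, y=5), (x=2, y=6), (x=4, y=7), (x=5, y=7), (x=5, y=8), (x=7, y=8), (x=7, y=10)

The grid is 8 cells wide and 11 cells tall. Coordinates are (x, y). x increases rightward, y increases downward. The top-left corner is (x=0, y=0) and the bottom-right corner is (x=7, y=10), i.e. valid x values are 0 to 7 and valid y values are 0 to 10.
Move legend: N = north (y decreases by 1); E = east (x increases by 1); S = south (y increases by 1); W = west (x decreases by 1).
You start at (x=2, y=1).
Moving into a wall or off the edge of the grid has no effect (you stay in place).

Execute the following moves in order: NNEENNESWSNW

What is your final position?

Answer: Final position: (x=3, y=1)

Derivation:
Start: (x=2, y=1)
  N (north): (x=2, y=1) -> (x=2, y=0)
  N (north): blocked, stay at (x=2, y=0)
  E (east): (x=2, y=0) -> (x=3, y=0)
  E (east): (x=3, y=0) -> (x=4, y=0)
  N (north): blocked, stay at (x=4, y=0)
  N (north): blocked, stay at (x=4, y=0)
  E (east): (x=4, y=0) -> (x=5, y=0)
  S (south): (x=5, y=0) -> (x=5, y=1)
  W (west): (x=5, y=1) -> (x=4, y=1)
  S (south): (x=4, y=1) -> (x=4, y=2)
  N (north): (x=4, y=2) -> (x=4, y=1)
  W (west): (x=4, y=1) -> (x=3, y=1)
Final: (x=3, y=1)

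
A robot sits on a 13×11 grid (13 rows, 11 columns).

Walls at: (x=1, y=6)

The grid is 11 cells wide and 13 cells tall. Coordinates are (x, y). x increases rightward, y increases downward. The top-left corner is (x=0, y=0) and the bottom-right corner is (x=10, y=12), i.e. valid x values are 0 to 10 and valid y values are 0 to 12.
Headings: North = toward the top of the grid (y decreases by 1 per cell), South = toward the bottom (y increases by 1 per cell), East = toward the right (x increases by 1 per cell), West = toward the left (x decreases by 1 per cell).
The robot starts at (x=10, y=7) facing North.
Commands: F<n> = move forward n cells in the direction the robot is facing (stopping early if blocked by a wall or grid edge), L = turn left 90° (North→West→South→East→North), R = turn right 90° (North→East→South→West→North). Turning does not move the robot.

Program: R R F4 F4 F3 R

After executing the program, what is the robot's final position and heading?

Answer: Final position: (x=10, y=12), facing West

Derivation:
Start: (x=10, y=7), facing North
  R: turn right, now facing East
  R: turn right, now facing South
  F4: move forward 4, now at (x=10, y=11)
  F4: move forward 1/4 (blocked), now at (x=10, y=12)
  F3: move forward 0/3 (blocked), now at (x=10, y=12)
  R: turn right, now facing West
Final: (x=10, y=12), facing West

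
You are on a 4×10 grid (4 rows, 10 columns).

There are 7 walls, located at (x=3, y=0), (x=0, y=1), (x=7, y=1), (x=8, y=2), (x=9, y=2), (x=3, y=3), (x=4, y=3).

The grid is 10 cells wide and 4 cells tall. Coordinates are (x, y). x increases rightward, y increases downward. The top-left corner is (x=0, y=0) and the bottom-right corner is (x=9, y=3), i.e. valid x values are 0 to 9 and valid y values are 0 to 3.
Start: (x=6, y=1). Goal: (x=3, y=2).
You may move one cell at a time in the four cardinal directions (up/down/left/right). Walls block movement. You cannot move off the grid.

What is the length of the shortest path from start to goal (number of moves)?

BFS from (x=6, y=1) until reaching (x=3, y=2):
  Distance 0: (x=6, y=1)
  Distance 1: (x=6, y=0), (x=5, y=1), (x=6, y=2)
  Distance 2: (x=5, y=0), (x=7, y=0), (x=4, y=1), (x=5, y=2), (x=7, y=2), (x=6, y=3)
  Distance 3: (x=4, y=0), (x=8, y=0), (x=3, y=1), (x=4, y=2), (x=5, y=3), (x=7, y=3)
  Distance 4: (x=9, y=0), (x=2, y=1), (x=8, y=1), (x=3, y=2), (x=8, y=3)  <- goal reached here
One shortest path (4 moves): (x=6, y=1) -> (x=5, y=1) -> (x=4, y=1) -> (x=3, y=1) -> (x=3, y=2)

Answer: Shortest path length: 4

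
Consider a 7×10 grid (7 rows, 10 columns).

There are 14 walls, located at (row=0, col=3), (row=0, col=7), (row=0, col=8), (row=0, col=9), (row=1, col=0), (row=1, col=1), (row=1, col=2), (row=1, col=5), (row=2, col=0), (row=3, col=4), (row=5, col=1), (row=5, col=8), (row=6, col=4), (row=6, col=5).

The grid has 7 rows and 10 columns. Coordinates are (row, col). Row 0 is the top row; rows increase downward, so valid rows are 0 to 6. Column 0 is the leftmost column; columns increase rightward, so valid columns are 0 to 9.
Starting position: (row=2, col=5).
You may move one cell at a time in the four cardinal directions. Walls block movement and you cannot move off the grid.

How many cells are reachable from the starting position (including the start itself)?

BFS flood-fill from (row=2, col=5):
  Distance 0: (row=2, col=5)
  Distance 1: (row=2, col=4), (row=2, col=6), (row=3, col=5)
  Distance 2: (row=1, col=4), (row=1, col=6), (row=2, col=3), (row=2, col=7), (row=3, col=6), (row=4, col=5)
  Distance 3: (row=0, col=4), (row=0, col=6), (row=1, col=3), (row=1, col=7), (row=2, col=2), (row=2, col=8), (row=3, col=3), (row=3, col=7), (row=4, col=4), (row=4, col=6), (row=5, col=5)
  Distance 4: (row=0, col=5), (row=1, col=8), (row=2, col=1), (row=2, col=9), (row=3, col=2), (row=3, col=8), (row=4, col=3), (row=4, col=7), (row=5, col=4), (row=5, col=6)
  Distance 5: (row=1, col=9), (row=3, col=1), (row=3, col=9), (row=4, col=2), (row=4, col=8), (row=5, col=3), (row=5, col=7), (row=6, col=6)
  Distance 6: (row=3, col=0), (row=4, col=1), (row=4, col=9), (row=5, col=2), (row=6, col=3), (row=6, col=7)
  Distance 7: (row=4, col=0), (row=5, col=9), (row=6, col=2), (row=6, col=8)
  Distance 8: (row=5, col=0), (row=6, col=1), (row=6, col=9)
  Distance 9: (row=6, col=0)
Total reachable: 53 (grid has 56 open cells total)

Answer: Reachable cells: 53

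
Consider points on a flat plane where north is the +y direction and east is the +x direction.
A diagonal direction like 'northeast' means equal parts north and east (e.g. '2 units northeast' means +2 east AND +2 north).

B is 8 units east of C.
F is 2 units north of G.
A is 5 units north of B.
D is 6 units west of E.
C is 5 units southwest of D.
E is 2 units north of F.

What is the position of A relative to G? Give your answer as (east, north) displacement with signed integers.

Answer: A is at (east=-3, north=4) relative to G.

Derivation:
Place G at the origin (east=0, north=0).
  F is 2 units north of G: delta (east=+0, north=+2); F at (east=0, north=2).
  E is 2 units north of F: delta (east=+0, north=+2); E at (east=0, north=4).
  D is 6 units west of E: delta (east=-6, north=+0); D at (east=-6, north=4).
  C is 5 units southwest of D: delta (east=-5, north=-5); C at (east=-11, north=-1).
  B is 8 units east of C: delta (east=+8, north=+0); B at (east=-3, north=-1).
  A is 5 units north of B: delta (east=+0, north=+5); A at (east=-3, north=4).
Therefore A relative to G: (east=-3, north=4).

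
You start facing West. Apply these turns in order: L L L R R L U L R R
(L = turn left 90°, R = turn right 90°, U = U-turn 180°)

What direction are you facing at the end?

Answer: Final heading: North

Derivation:
Start: West
  L (left (90° counter-clockwise)) -> South
  L (left (90° counter-clockwise)) -> East
  L (left (90° counter-clockwise)) -> North
  R (right (90° clockwise)) -> East
  R (right (90° clockwise)) -> South
  L (left (90° counter-clockwise)) -> East
  U (U-turn (180°)) -> West
  L (left (90° counter-clockwise)) -> South
  R (right (90° clockwise)) -> West
  R (right (90° clockwise)) -> North
Final: North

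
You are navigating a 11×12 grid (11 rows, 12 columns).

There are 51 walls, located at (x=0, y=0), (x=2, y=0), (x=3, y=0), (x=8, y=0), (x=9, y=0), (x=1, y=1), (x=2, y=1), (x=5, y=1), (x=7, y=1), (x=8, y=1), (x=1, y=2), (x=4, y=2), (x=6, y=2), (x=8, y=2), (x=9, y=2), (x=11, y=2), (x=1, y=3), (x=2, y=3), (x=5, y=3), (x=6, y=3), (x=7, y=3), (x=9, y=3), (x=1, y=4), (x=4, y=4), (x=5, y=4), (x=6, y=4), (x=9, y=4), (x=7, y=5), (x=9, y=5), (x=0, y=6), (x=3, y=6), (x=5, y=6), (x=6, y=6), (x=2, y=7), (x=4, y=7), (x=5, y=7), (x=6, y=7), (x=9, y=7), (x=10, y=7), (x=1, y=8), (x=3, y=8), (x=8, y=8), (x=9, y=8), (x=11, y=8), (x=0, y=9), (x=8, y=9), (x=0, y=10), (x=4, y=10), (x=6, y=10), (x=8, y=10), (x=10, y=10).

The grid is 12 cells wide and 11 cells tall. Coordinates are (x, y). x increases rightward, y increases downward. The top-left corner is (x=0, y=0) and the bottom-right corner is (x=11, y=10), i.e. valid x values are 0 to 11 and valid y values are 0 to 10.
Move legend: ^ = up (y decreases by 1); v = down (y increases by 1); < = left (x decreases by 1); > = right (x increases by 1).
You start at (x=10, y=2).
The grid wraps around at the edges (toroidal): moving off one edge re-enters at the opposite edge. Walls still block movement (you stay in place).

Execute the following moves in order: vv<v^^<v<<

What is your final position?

Start: (x=10, y=2)
  v (down): (x=10, y=2) -> (x=10, y=3)
  v (down): (x=10, y=3) -> (x=10, y=4)
  < (left): blocked, stay at (x=10, y=4)
  v (down): (x=10, y=4) -> (x=10, y=5)
  ^ (up): (x=10, y=5) -> (x=10, y=4)
  ^ (up): (x=10, y=4) -> (x=10, y=3)
  < (left): blocked, stay at (x=10, y=3)
  v (down): (x=10, y=3) -> (x=10, y=4)
  < (left): blocked, stay at (x=10, y=4)
  < (left): blocked, stay at (x=10, y=4)
Final: (x=10, y=4)

Answer: Final position: (x=10, y=4)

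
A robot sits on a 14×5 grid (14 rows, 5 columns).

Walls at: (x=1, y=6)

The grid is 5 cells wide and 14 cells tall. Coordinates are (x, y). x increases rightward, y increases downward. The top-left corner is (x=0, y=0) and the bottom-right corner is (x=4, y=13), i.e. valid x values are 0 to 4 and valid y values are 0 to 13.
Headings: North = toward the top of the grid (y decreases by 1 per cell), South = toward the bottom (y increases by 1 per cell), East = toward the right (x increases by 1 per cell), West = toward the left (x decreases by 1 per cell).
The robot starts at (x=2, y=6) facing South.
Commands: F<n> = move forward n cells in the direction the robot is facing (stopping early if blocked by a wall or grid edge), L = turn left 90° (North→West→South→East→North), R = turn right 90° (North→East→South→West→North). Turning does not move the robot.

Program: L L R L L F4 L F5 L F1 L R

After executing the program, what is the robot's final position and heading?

Start: (x=2, y=6), facing South
  L: turn left, now facing East
  L: turn left, now facing North
  R: turn right, now facing East
  L: turn left, now facing North
  L: turn left, now facing West
  F4: move forward 0/4 (blocked), now at (x=2, y=6)
  L: turn left, now facing South
  F5: move forward 5, now at (x=2, y=11)
  L: turn left, now facing East
  F1: move forward 1, now at (x=3, y=11)
  L: turn left, now facing North
  R: turn right, now facing East
Final: (x=3, y=11), facing East

Answer: Final position: (x=3, y=11), facing East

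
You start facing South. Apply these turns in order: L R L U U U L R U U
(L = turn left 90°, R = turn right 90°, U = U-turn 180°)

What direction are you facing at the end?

Start: South
  L (left (90° counter-clockwise)) -> East
  R (right (90° clockwise)) -> South
  L (left (90° counter-clockwise)) -> East
  U (U-turn (180°)) -> West
  U (U-turn (180°)) -> East
  U (U-turn (180°)) -> West
  L (left (90° counter-clockwise)) -> South
  R (right (90° clockwise)) -> West
  U (U-turn (180°)) -> East
  U (U-turn (180°)) -> West
Final: West

Answer: Final heading: West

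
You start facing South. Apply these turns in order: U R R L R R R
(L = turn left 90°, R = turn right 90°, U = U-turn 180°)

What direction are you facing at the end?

Answer: Final heading: North

Derivation:
Start: South
  U (U-turn (180°)) -> North
  R (right (90° clockwise)) -> East
  R (right (90° clockwise)) -> South
  L (left (90° counter-clockwise)) -> East
  R (right (90° clockwise)) -> South
  R (right (90° clockwise)) -> West
  R (right (90° clockwise)) -> North
Final: North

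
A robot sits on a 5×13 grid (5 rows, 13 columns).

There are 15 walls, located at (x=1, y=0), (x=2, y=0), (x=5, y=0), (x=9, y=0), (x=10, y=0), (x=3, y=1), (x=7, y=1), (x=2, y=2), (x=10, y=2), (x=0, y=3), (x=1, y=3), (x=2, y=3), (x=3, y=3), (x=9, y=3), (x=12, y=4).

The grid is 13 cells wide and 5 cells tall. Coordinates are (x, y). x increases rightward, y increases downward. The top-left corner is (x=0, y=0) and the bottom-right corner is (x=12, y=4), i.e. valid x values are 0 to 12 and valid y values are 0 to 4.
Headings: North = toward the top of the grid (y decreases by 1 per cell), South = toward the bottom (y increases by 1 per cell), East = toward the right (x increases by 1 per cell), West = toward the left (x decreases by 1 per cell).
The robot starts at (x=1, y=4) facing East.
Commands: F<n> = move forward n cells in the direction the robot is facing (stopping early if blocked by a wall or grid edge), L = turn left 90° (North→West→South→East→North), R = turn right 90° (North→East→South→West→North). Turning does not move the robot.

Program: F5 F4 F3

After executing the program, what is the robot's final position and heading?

Answer: Final position: (x=11, y=4), facing East

Derivation:
Start: (x=1, y=4), facing East
  F5: move forward 5, now at (x=6, y=4)
  F4: move forward 4, now at (x=10, y=4)
  F3: move forward 1/3 (blocked), now at (x=11, y=4)
Final: (x=11, y=4), facing East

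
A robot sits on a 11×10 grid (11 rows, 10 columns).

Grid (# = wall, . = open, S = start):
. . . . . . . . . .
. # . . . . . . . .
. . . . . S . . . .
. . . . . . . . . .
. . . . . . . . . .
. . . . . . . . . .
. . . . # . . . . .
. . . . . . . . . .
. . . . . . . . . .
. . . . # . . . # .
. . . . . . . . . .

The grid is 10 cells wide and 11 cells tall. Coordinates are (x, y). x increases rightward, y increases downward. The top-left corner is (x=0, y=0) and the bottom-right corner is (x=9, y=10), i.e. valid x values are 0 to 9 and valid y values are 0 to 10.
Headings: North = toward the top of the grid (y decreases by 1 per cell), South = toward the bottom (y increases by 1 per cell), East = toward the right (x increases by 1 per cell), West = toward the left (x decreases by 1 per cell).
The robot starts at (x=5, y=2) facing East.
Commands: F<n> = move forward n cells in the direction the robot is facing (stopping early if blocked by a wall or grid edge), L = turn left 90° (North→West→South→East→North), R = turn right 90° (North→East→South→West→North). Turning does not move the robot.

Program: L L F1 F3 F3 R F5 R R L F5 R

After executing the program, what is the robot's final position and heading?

Answer: Final position: (x=5, y=0), facing South

Derivation:
Start: (x=5, y=2), facing East
  L: turn left, now facing North
  L: turn left, now facing West
  F1: move forward 1, now at (x=4, y=2)
  F3: move forward 3, now at (x=1, y=2)
  F3: move forward 1/3 (blocked), now at (x=0, y=2)
  R: turn right, now facing North
  F5: move forward 2/5 (blocked), now at (x=0, y=0)
  R: turn right, now facing East
  R: turn right, now facing South
  L: turn left, now facing East
  F5: move forward 5, now at (x=5, y=0)
  R: turn right, now facing South
Final: (x=5, y=0), facing South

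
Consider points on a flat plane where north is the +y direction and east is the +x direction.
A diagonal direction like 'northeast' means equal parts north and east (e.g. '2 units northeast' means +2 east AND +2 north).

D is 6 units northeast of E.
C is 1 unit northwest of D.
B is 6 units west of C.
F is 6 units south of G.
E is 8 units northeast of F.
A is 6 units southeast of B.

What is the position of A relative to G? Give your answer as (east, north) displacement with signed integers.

Place G at the origin (east=0, north=0).
  F is 6 units south of G: delta (east=+0, north=-6); F at (east=0, north=-6).
  E is 8 units northeast of F: delta (east=+8, north=+8); E at (east=8, north=2).
  D is 6 units northeast of E: delta (east=+6, north=+6); D at (east=14, north=8).
  C is 1 unit northwest of D: delta (east=-1, north=+1); C at (east=13, north=9).
  B is 6 units west of C: delta (east=-6, north=+0); B at (east=7, north=9).
  A is 6 units southeast of B: delta (east=+6, north=-6); A at (east=13, north=3).
Therefore A relative to G: (east=13, north=3).

Answer: A is at (east=13, north=3) relative to G.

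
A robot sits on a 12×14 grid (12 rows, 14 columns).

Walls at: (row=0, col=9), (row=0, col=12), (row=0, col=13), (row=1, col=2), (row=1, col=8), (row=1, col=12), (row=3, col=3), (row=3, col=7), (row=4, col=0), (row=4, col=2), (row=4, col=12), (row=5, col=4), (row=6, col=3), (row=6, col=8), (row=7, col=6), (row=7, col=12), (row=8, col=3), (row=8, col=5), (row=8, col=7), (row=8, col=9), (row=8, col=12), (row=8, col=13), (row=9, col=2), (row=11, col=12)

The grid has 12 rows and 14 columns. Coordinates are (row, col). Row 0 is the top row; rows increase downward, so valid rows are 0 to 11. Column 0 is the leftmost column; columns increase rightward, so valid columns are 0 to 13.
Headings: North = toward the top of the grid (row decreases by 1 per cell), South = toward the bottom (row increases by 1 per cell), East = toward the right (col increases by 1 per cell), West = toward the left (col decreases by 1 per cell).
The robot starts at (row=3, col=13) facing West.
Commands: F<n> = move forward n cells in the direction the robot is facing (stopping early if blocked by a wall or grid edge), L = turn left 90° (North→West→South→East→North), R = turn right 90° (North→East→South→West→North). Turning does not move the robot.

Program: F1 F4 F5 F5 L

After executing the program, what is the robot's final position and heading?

Start: (row=3, col=13), facing West
  F1: move forward 1, now at (row=3, col=12)
  F4: move forward 4, now at (row=3, col=8)
  F5: move forward 0/5 (blocked), now at (row=3, col=8)
  F5: move forward 0/5 (blocked), now at (row=3, col=8)
  L: turn left, now facing South
Final: (row=3, col=8), facing South

Answer: Final position: (row=3, col=8), facing South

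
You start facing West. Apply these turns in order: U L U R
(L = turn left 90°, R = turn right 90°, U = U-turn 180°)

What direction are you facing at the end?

Start: West
  U (U-turn (180°)) -> East
  L (left (90° counter-clockwise)) -> North
  U (U-turn (180°)) -> South
  R (right (90° clockwise)) -> West
Final: West

Answer: Final heading: West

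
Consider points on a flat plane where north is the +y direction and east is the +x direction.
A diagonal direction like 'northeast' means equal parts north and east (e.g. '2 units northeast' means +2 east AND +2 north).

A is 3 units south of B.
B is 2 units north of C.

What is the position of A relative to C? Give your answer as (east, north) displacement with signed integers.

Place C at the origin (east=0, north=0).
  B is 2 units north of C: delta (east=+0, north=+2); B at (east=0, north=2).
  A is 3 units south of B: delta (east=+0, north=-3); A at (east=0, north=-1).
Therefore A relative to C: (east=0, north=-1).

Answer: A is at (east=0, north=-1) relative to C.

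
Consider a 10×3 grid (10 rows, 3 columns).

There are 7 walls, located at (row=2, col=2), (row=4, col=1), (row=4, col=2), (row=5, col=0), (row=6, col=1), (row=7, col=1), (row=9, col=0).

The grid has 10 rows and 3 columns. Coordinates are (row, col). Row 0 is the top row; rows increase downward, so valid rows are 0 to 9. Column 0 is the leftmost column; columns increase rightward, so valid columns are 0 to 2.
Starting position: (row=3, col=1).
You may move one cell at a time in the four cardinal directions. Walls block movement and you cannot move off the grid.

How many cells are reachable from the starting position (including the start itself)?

Answer: Reachable cells: 12

Derivation:
BFS flood-fill from (row=3, col=1):
  Distance 0: (row=3, col=1)
  Distance 1: (row=2, col=1), (row=3, col=0), (row=3, col=2)
  Distance 2: (row=1, col=1), (row=2, col=0), (row=4, col=0)
  Distance 3: (row=0, col=1), (row=1, col=0), (row=1, col=2)
  Distance 4: (row=0, col=0), (row=0, col=2)
Total reachable: 12 (grid has 23 open cells total)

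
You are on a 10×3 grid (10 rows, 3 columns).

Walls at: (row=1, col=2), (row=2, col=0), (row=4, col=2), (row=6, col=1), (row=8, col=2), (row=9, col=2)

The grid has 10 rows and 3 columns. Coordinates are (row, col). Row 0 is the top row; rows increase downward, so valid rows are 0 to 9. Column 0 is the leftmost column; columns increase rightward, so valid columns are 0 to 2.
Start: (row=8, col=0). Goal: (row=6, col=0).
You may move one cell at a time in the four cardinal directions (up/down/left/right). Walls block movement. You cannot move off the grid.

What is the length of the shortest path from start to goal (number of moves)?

Answer: Shortest path length: 2

Derivation:
BFS from (row=8, col=0) until reaching (row=6, col=0):
  Distance 0: (row=8, col=0)
  Distance 1: (row=7, col=0), (row=8, col=1), (row=9, col=0)
  Distance 2: (row=6, col=0), (row=7, col=1), (row=9, col=1)  <- goal reached here
One shortest path (2 moves): (row=8, col=0) -> (row=7, col=0) -> (row=6, col=0)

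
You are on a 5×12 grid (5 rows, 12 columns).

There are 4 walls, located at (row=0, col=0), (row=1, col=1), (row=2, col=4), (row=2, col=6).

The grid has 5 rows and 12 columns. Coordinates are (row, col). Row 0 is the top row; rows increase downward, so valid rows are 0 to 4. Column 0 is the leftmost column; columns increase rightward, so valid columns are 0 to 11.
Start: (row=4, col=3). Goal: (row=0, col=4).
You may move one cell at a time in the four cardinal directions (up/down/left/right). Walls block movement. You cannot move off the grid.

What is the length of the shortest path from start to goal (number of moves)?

Answer: Shortest path length: 5

Derivation:
BFS from (row=4, col=3) until reaching (row=0, col=4):
  Distance 0: (row=4, col=3)
  Distance 1: (row=3, col=3), (row=4, col=2), (row=4, col=4)
  Distance 2: (row=2, col=3), (row=3, col=2), (row=3, col=4), (row=4, col=1), (row=4, col=5)
  Distance 3: (row=1, col=3), (row=2, col=2), (row=3, col=1), (row=3, col=5), (row=4, col=0), (row=4, col=6)
  Distance 4: (row=0, col=3), (row=1, col=2), (row=1, col=4), (row=2, col=1), (row=2, col=5), (row=3, col=0), (row=3, col=6), (row=4, col=7)
  Distance 5: (row=0, col=2), (row=0, col=4), (row=1, col=5), (row=2, col=0), (row=3, col=7), (row=4, col=8)  <- goal reached here
One shortest path (5 moves): (row=4, col=3) -> (row=3, col=3) -> (row=2, col=3) -> (row=1, col=3) -> (row=1, col=4) -> (row=0, col=4)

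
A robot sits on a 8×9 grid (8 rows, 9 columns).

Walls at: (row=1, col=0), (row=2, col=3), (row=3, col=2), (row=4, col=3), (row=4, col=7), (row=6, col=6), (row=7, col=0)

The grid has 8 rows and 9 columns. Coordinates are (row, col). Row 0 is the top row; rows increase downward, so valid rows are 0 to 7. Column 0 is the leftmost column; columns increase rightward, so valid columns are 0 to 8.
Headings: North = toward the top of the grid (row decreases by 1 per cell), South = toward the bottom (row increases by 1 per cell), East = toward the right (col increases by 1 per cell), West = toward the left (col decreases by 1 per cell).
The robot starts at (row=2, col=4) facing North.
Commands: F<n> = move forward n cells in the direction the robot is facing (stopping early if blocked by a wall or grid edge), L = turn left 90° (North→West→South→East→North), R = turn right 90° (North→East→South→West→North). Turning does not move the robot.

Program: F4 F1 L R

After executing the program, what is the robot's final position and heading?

Answer: Final position: (row=0, col=4), facing North

Derivation:
Start: (row=2, col=4), facing North
  F4: move forward 2/4 (blocked), now at (row=0, col=4)
  F1: move forward 0/1 (blocked), now at (row=0, col=4)
  L: turn left, now facing West
  R: turn right, now facing North
Final: (row=0, col=4), facing North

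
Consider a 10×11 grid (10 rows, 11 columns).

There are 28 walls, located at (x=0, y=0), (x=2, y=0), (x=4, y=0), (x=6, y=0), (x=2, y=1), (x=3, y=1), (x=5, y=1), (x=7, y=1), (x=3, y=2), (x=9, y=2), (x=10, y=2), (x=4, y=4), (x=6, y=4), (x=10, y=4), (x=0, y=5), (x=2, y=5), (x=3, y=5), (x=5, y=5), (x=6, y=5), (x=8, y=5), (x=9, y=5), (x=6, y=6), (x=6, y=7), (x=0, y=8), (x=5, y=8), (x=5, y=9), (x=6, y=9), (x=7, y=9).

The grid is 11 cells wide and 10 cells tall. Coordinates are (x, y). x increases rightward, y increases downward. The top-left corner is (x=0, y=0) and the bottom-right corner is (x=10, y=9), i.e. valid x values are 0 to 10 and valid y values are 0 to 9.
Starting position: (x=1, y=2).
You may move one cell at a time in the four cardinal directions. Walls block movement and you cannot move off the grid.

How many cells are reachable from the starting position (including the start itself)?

BFS flood-fill from (x=1, y=2):
  Distance 0: (x=1, y=2)
  Distance 1: (x=1, y=1), (x=0, y=2), (x=2, y=2), (x=1, y=3)
  Distance 2: (x=1, y=0), (x=0, y=1), (x=0, y=3), (x=2, y=3), (x=1, y=4)
  Distance 3: (x=3, y=3), (x=0, y=4), (x=2, y=4), (x=1, y=5)
  Distance 4: (x=4, y=3), (x=3, y=4), (x=1, y=6)
  Distance 5: (x=4, y=2), (x=5, y=3), (x=0, y=6), (x=2, y=6), (x=1, y=7)
  Distance 6: (x=4, y=1), (x=5, y=2), (x=6, y=3), (x=5, y=4), (x=3, y=6), (x=0, y=7), (x=2, y=7), (x=1, y=8)
  Distance 7: (x=6, y=2), (x=7, y=3), (x=4, y=6), (x=3, y=7), (x=2, y=8), (x=1, y=9)
  Distance 8: (x=6, y=1), (x=7, y=2), (x=8, y=3), (x=7, y=4), (x=4, y=5), (x=5, y=6), (x=4, y=7), (x=3, y=8), (x=0, y=9), (x=2, y=9)
  Distance 9: (x=8, y=2), (x=9, y=3), (x=8, y=4), (x=7, y=5), (x=5, y=7), (x=4, y=8), (x=3, y=9)
  Distance 10: (x=8, y=1), (x=10, y=3), (x=9, y=4), (x=7, y=6), (x=4, y=9)
  Distance 11: (x=8, y=0), (x=9, y=1), (x=8, y=6), (x=7, y=7)
  Distance 12: (x=7, y=0), (x=9, y=0), (x=10, y=1), (x=9, y=6), (x=8, y=7), (x=7, y=8)
  Distance 13: (x=10, y=0), (x=10, y=6), (x=9, y=7), (x=6, y=8), (x=8, y=8)
  Distance 14: (x=10, y=5), (x=10, y=7), (x=9, y=8), (x=8, y=9)
  Distance 15: (x=10, y=8), (x=9, y=9)
  Distance 16: (x=10, y=9)
Total reachable: 80 (grid has 82 open cells total)

Answer: Reachable cells: 80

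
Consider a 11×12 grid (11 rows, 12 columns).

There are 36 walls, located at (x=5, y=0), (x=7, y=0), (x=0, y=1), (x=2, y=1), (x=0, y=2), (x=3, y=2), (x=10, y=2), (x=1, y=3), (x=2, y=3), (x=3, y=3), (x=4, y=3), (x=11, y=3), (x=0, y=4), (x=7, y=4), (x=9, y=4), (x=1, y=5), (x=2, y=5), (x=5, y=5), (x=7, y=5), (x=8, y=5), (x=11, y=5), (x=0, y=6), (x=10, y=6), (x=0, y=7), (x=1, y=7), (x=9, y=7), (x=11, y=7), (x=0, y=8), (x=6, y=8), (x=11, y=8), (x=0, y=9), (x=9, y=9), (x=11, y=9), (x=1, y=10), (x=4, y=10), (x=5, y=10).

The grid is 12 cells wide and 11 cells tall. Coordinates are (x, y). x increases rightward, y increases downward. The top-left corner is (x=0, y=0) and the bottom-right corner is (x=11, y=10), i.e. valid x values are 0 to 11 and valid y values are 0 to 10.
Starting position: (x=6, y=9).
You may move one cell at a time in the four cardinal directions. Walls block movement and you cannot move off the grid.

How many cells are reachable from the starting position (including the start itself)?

Answer: Reachable cells: 92

Derivation:
BFS flood-fill from (x=6, y=9):
  Distance 0: (x=6, y=9)
  Distance 1: (x=5, y=9), (x=7, y=9), (x=6, y=10)
  Distance 2: (x=5, y=8), (x=7, y=8), (x=4, y=9), (x=8, y=9), (x=7, y=10)
  Distance 3: (x=5, y=7), (x=7, y=7), (x=4, y=8), (x=8, y=8), (x=3, y=9), (x=8, y=10)
  Distance 4: (x=5, y=6), (x=7, y=6), (x=4, y=7), (x=6, y=7), (x=8, y=7), (x=3, y=8), (x=9, y=8), (x=2, y=9), (x=3, y=10), (x=9, y=10)
  Distance 5: (x=4, y=6), (x=6, y=6), (x=8, y=6), (x=3, y=7), (x=2, y=8), (x=10, y=8), (x=1, y=9), (x=2, y=10), (x=10, y=10)
  Distance 6: (x=4, y=5), (x=6, y=5), (x=3, y=6), (x=9, y=6), (x=2, y=7), (x=10, y=7), (x=1, y=8), (x=10, y=9), (x=11, y=10)
  Distance 7: (x=4, y=4), (x=6, y=4), (x=3, y=5), (x=9, y=5), (x=2, y=6)
  Distance 8: (x=6, y=3), (x=3, y=4), (x=5, y=4), (x=10, y=5), (x=1, y=6)
  Distance 9: (x=6, y=2), (x=5, y=3), (x=7, y=3), (x=2, y=4), (x=10, y=4)
  Distance 10: (x=6, y=1), (x=5, y=2), (x=7, y=2), (x=8, y=3), (x=10, y=3), (x=1, y=4), (x=11, y=4)
  Distance 11: (x=6, y=0), (x=5, y=1), (x=7, y=1), (x=4, y=2), (x=8, y=2), (x=9, y=3), (x=8, y=4)
  Distance 12: (x=4, y=1), (x=8, y=1), (x=9, y=2)
  Distance 13: (x=4, y=0), (x=8, y=0), (x=3, y=1), (x=9, y=1)
  Distance 14: (x=3, y=0), (x=9, y=0), (x=10, y=1)
  Distance 15: (x=2, y=0), (x=10, y=0), (x=11, y=1)
  Distance 16: (x=1, y=0), (x=11, y=0), (x=11, y=2)
  Distance 17: (x=0, y=0), (x=1, y=1)
  Distance 18: (x=1, y=2)
  Distance 19: (x=2, y=2)
Total reachable: 92 (grid has 96 open cells total)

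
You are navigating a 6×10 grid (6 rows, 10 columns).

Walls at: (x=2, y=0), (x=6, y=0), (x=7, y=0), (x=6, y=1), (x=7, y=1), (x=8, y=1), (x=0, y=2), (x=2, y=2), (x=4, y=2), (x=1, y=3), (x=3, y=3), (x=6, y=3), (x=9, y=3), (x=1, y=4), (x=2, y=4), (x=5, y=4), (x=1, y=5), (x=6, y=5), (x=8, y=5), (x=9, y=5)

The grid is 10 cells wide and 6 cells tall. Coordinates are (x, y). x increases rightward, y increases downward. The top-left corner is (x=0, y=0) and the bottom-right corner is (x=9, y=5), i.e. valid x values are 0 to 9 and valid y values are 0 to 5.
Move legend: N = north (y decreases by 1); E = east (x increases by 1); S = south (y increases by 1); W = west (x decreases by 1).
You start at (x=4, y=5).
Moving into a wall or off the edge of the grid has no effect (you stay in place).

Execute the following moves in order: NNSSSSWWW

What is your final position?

Answer: Final position: (x=2, y=5)

Derivation:
Start: (x=4, y=5)
  N (north): (x=4, y=5) -> (x=4, y=4)
  N (north): (x=4, y=4) -> (x=4, y=3)
  S (south): (x=4, y=3) -> (x=4, y=4)
  S (south): (x=4, y=4) -> (x=4, y=5)
  S (south): blocked, stay at (x=4, y=5)
  S (south): blocked, stay at (x=4, y=5)
  W (west): (x=4, y=5) -> (x=3, y=5)
  W (west): (x=3, y=5) -> (x=2, y=5)
  W (west): blocked, stay at (x=2, y=5)
Final: (x=2, y=5)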